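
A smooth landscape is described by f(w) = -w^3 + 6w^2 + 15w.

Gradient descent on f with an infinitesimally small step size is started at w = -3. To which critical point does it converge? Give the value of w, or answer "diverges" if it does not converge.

-1

f'(w) = -3(w - 5)(w + 1), so f'(-3) = -48.
Gradient descent moves in the -f' direction, i.e. w is increasing.
The nearest critical point in that direction is w = -1, where f'' = 18 > 0 (a local minimum). The iterate converges there.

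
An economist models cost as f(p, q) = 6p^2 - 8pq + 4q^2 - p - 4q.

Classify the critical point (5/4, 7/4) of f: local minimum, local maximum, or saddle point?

The Hessian of f is constant: H = [[12, -8], [-8, 8]].
det(H) = 12·8 − (-8)² = 32.
det(H) > 0 and tr(H) = 20 > 0, so H is positive definite and the point is a local minimum.

local minimum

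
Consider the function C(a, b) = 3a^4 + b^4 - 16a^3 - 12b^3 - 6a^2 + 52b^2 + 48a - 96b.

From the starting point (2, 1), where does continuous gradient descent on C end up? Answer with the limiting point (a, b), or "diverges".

C is separable, so gradient descent decouples: a follows -∂C/∂a, b follows -∂C/∂b.
∂C/∂a = 12(a - 4)(a - 1)(a + 1); at a=2 this is -72, so a increases.
∂C/∂b = 4(b - 4)(b - 3)(b - 2); at b=1 this is -24, so b increases.
a converges to its nearest critical value 4 (a local min of the a-part); b converges to 2. The iterate converges to (4, 2).

(4, 2)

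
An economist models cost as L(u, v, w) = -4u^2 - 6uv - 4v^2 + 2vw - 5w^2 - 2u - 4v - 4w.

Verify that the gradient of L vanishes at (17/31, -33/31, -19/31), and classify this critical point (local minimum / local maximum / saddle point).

∇L = (-8u - 6v - 2, -6u - 8v + 2w - 4, 2v - 10w - 4); substituting (17/31, -33/31, -19/31) gives ∇L = (0, 0, 0), so (17/31, -33/31, -19/31) is indeed a critical point.
The Hessian is constant: H = [[-8, -6, 0], [-6, -8, 2], [0, 2, -10]].
Leading principal minors: Δ₁ = -8, Δ₂ = 28, Δ₃ = -248.
The minors alternate sign starting negative (−, +, −), so H is negative definite: a local maximum.

local maximum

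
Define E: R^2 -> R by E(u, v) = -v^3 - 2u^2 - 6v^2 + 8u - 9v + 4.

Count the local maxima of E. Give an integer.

1

E separates as a function of u plus a function of v, so ∇E=0 decouples.
∂E/∂u = -4(u - 2) = 0 at u ∈ {2}; ∂E/∂v = -3(v + 1)(v + 3) = 0 at v ∈ {-3, -1}.
The Hessian is diagonal: diag(E_uu, E_vv). Second derivatives: E_uu(2)=-4; E_vv(-3)=6, E_vv(-1)=-6.
Local maxima occur where both diagonal entries negative: (2, -1). Count: 1.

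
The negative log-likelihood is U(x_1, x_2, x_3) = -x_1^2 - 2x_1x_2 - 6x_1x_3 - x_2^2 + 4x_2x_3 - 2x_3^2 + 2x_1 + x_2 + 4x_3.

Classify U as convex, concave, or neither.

neither

U is quadratic, so its Hessian is the constant matrix H = [[-2, -2, -6], [-2, -2, 4], [-6, 4, -4]].
Leading principal minors: -2, 0, 200.
Neither pattern holds ⇒ H is indefinite ⇒ neither convex nor concave.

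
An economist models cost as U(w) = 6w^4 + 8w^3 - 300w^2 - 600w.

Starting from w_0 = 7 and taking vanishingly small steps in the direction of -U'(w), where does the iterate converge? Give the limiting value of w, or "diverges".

5

U'(w) = 24(w - 5)(w + 1)(w + 5), so U'(7) = 4608.
Gradient descent moves in the -U' direction, i.e. w is decreasing.
The nearest critical point in that direction is w = 5, where U'' = 1440 > 0 (a local minimum). The iterate converges there.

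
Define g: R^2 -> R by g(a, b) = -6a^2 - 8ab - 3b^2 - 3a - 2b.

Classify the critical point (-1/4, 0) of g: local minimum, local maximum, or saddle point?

local maximum

The Hessian of g is constant: H = [[-12, -8], [-8, -6]].
det(H) = (-12)·(-6) − (-8)² = 8.
det(H) > 0 and tr(H) = -18 < 0, so H is negative definite and the point is a local maximum.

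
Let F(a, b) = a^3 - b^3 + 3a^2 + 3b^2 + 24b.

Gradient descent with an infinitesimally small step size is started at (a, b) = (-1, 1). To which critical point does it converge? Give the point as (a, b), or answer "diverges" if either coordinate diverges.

F is separable, so gradient descent decouples: a follows -∂F/∂a, b follows -∂F/∂b.
∂F/∂a = 3a(a + 2); at a=-1 this is -3, so a increases.
∂F/∂b = -3(b - 4)(b + 2); at b=1 this is 27, so b decreases.
a converges to its nearest critical value 0 (a local min of the a-part); b converges to -2. The iterate converges to (0, -2).

(0, -2)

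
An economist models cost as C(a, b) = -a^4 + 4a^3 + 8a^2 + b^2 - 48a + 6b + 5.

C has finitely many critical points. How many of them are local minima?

1

C separates as a function of a plus a function of b, so ∇C=0 decouples.
∂C/∂a = -4(a - 3)(a - 2)(a + 2) = 0 at a ∈ {-2, 2, 3}; ∂C/∂b = 2(b + 3) = 0 at b ∈ {-3}.
The Hessian is diagonal: diag(C_aa, C_bb). Second derivatives: C_aa(-2)=-80, C_aa(2)=16, C_aa(3)=-20; C_bb(-3)=2.
Local minima occur where both diagonal entries positive: (2, -3). Count: 1.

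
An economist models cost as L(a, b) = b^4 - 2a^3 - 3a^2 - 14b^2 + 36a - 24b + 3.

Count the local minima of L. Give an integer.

L separates as a function of a plus a function of b, so ∇L=0 decouples.
∂L/∂a = -6(a - 2)(a + 3) = 0 at a ∈ {-3, 2}; ∂L/∂b = 4(b - 3)(b + 1)(b + 2) = 0 at b ∈ {-2, -1, 3}.
The Hessian is diagonal: diag(L_aa, L_bb). Second derivatives: L_aa(-3)=30, L_aa(2)=-30; L_bb(-2)=20, L_bb(-1)=-16, L_bb(3)=80.
Local minima occur where both diagonal entries positive: (-3, -2), (-3, 3). Count: 2.

2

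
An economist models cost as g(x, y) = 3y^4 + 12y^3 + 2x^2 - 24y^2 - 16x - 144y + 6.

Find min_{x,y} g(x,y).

g(x,y) separates as P(x) + Q(y) + 6, so its minimum is min P + min Q + 6.
P'(x) = 4x - 16 vanishes at x ∈ {4}; Q'(y) = 12(y - 2)(y + 2)(y + 3) vanishes at y ∈ {-3, -2, 2}.
Local minima of P (where P''>0): P(4)=-32. Local minima of Q: Q(-3)=135, Q(2)=-240.
So the global minimum of g is P(4) + Q(2) + 6 = -32 − 240 + 6 = -266, attained at (4, 2).

-266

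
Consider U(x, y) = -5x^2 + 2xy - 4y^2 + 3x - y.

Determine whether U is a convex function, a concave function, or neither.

concave

U is quadratic, so its Hessian is the constant matrix H = [[-10, 2], [2, -8]].
det(H) = 76, tr(H) = -18.
det(H) > 0 and tr(H) < 0, so H is negative definite everywhere: concave.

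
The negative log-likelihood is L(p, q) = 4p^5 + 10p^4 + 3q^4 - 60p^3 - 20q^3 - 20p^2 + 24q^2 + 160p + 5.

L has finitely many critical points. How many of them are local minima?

4

L separates as a function of p plus a function of q, so ∇L=0 decouples.
∂L/∂p = 20(p - 2)(p - 1)(p + 1)(p + 4) = 0 at p ∈ {-4, -1, 1, 2}; ∂L/∂q = 12q(q - 4)(q - 1) = 0 at q ∈ {0, 1, 4}.
The Hessian is diagonal: diag(L_pp, L_qq). Second derivatives: L_pp(-4)=-1800, L_pp(-1)=360, L_pp(1)=-200, L_pp(2)=360; L_qq(0)=48, L_qq(1)=-36, L_qq(4)=144.
Local minima occur where both diagonal entries positive: (-1, 0), (-1, 4), (2, 0), (2, 4). Count: 4.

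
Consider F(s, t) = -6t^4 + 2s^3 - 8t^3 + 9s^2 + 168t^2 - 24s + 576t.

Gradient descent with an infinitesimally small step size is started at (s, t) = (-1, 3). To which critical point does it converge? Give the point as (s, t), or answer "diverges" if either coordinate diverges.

F is separable, so gradient descent decouples: s follows -∂F/∂s, t follows -∂F/∂t.
∂F/∂s = 6(s - 1)(s + 4); at s=-1 this is -36, so s increases.
∂F/∂t = -24(t - 4)(t + 2)(t + 3); at t=3 this is 720, so t decreases.
s converges to its nearest critical value 1 (a local min of the s-part); t converges to -2. The iterate converges to (1, -2).

(1, -2)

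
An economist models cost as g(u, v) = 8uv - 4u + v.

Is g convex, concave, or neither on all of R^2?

g is quadratic, so its Hessian is the constant matrix H = [[0, 8], [8, 0]].
det(H) = -64, tr(H) = 0.
det(H) < 0, so H is indefinite: neither convex nor concave.

neither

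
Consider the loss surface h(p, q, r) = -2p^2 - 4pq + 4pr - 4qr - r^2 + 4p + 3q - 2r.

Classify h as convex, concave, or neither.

h is quadratic, so its Hessian is the constant matrix H = [[-4, -4, 4], [-4, 0, -4], [4, -4, -2]].
Leading principal minors: -4, -16, 224.
Neither pattern holds ⇒ H is indefinite ⇒ neither convex nor concave.

neither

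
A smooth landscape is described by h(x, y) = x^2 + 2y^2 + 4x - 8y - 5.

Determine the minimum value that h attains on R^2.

h(x,y) separates as P(x) + Q(y) − 5, so its minimum is min P + min Q − 5.
P'(x) = 2x + 4 vanishes at x ∈ {-2}; Q'(y) = 4y - 8 vanishes at y ∈ {2}.
Local minima of P (where P''>0): P(-2)=-4. Local minima of Q: Q(2)=-8.
So the global minimum of h is P(-2) + Q(2) − 5 = -4 − 8 − 5 = -17, attained at (-2, 2).

-17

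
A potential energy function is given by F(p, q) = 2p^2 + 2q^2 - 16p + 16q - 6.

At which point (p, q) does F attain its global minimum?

F(p,q) separates as A(p) + B(q) − 6, so its minimum is min A + min B − 6.
A'(p) = 4p - 16 vanishes at p ∈ {4}; B'(q) = 4q + 16 vanishes at q ∈ {-4}.
Local minima of A (where A''>0): A(4)=-32. Local minima of B: B(-4)=-32.
So the global minimum of F is A(4) + B(-4) − 6 = -32 − 32 − 6 = -70, attained at (4, -4).

(4, -4)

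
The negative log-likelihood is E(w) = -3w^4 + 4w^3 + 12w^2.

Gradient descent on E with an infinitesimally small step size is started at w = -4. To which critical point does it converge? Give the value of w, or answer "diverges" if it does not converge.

diverges

E'(w) = -12w(w - 2)(w + 1), so E'(-4) = 864.
Gradient descent moves in the -E' direction, i.e. w is decreasing.
There is no critical point below w=-4, and E' keeps the same sign, so the iterate runs off to −∞.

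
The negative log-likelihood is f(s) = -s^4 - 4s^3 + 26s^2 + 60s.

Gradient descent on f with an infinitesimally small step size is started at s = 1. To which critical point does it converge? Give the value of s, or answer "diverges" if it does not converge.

-1

f'(s) = -4(s - 3)(s + 1)(s + 5), so f'(1) = 96.
Gradient descent moves in the -f' direction, i.e. s is decreasing.
The nearest critical point in that direction is s = -1, where f'' = 64 > 0 (a local minimum). The iterate converges there.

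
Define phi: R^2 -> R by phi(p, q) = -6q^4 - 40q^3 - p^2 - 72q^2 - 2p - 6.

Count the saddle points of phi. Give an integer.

phi separates as a function of p plus a function of q, so ∇phi=0 decouples.
∂phi/∂p = -2(p + 1) = 0 at p ∈ {-1}; ∂phi/∂q = -24q(q + 2)(q + 3) = 0 at q ∈ {-3, -2, 0}.
The Hessian is diagonal: diag(phi_pp, phi_qq). Second derivatives: phi_pp(-1)=-2; phi_qq(-3)=-72, phi_qq(-2)=48, phi_qq(0)=-144.
Saddle points occur where the two diagonal entries have opposite signs: (-1, -2). Count: 1.

1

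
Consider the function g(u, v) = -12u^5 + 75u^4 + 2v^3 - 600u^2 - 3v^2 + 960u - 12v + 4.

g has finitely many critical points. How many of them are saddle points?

g separates as a function of u plus a function of v, so ∇g=0 decouples.
∂g/∂u = -60(u - 4)(u - 2)(u - 1)(u + 2) = 0 at u ∈ {-2, 1, 2, 4}; ∂g/∂v = 6(v - 2)(v + 1) = 0 at v ∈ {-1, 2}.
The Hessian is diagonal: diag(g_uu, g_vv). Second derivatives: g_uu(-2)=4320, g_uu(1)=-540, g_uu(2)=480, g_uu(4)=-2160; g_vv(-1)=-18, g_vv(2)=18.
Saddle points occur where the two diagonal entries have opposite signs: (-2, -1), (1, 2), (2, -1), (4, 2). Count: 4.

4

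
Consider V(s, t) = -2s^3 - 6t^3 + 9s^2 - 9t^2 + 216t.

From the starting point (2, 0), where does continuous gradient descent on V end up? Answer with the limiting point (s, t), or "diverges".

V is separable, so gradient descent decouples: s follows -∂V/∂s, t follows -∂V/∂t.
∂V/∂s = -6s(s - 3); at s=2 this is 12, so s decreases.
∂V/∂t = -18(t - 3)(t + 4); at t=0 this is 216, so t decreases.
s converges to its nearest critical value 0 (a local min of the s-part); t converges to -4. The iterate converges to (0, -4).

(0, -4)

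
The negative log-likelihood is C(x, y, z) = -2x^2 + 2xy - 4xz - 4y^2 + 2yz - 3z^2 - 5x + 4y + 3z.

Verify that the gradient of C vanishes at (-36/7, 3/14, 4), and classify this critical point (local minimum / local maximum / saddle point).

∇C = (-4x + 2y - 4z - 5, 2x - 8y + 2z + 4, -4x + 2y - 6z + 3); substituting (-36/7, 3/14, 4) gives ∇C = (0, 0, 0), so (-36/7, 3/14, 4) is indeed a critical point.
The Hessian is constant: H = [[-4, 2, -4], [2, -8, 2], [-4, 2, -6]].
Leading principal minors: Δ₁ = -4, Δ₂ = 28, Δ₃ = -56.
The minors alternate sign starting negative (−, +, −), so H is negative definite: a local maximum.

local maximum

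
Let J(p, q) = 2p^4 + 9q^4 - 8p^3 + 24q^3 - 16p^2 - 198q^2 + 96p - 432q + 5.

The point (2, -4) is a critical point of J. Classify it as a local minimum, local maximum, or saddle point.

The mixed partial ∂²J/∂p∂q is 0, so the Hessian at any point is diag(J_pp, J_qq) = diag(8(3p^2 - 6p - 4), 36(3q^2 + 4q - 11)).
At (2, -4): H = diag(-32, 756).
The eigenvalues have opposite signs, so H is indefinite: a saddle point.

saddle point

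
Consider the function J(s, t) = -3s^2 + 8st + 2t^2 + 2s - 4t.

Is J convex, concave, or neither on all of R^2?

J is quadratic, so its Hessian is the constant matrix H = [[-6, 8], [8, 4]].
det(H) = -88, tr(H) = -2.
det(H) < 0, so H is indefinite: neither convex nor concave.

neither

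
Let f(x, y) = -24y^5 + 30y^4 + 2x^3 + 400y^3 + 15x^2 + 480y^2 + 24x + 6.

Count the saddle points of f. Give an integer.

4

f separates as a function of x plus a function of y, so ∇f=0 decouples.
∂f/∂x = 6(x + 1)(x + 4) = 0 at x ∈ {-4, -1}; ∂f/∂y = -120y(y - 4)(y + 1)(y + 2) = 0 at y ∈ {-2, -1, 0, 4}.
The Hessian is diagonal: diag(f_xx, f_yy). Second derivatives: f_xx(-4)=-18, f_xx(-1)=18; f_yy(-2)=1440, f_yy(-1)=-600, f_yy(0)=960, f_yy(4)=-14400.
Saddle points occur where the two diagonal entries have opposite signs: (-4, -2), (-4, 0), (-1, -1), (-1, 4). Count: 4.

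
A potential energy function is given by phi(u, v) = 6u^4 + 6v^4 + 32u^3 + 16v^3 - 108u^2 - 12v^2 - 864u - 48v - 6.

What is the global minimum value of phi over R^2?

-2258

phi(u,v) separates as P(u) + Q(v) − 6, so its minimum is min P + min Q − 6.
P'(u) = 24(u - 3)(u + 3)(u + 4) vanishes at u ∈ {-4, -3, 3}; Q'(v) = 24(v - 1)(v + 1)(v + 2) vanishes at v ∈ {-2, -1, 1}.
Local minima of P (where P''>0): P(-4)=1216, P(3)=-2214. Local minima of Q: Q(-2)=16, Q(1)=-38.
So the global minimum of phi is P(3) + Q(1) − 6 = -2214 − 38 − 6 = -2258, attained at (3, 1).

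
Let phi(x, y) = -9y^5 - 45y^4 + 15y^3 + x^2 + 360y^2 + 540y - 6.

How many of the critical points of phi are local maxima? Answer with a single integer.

phi separates as a function of x plus a function of y, so ∇phi=0 decouples.
∂phi/∂x = 2x = 0 at x ∈ {0}; ∂phi/∂y = -45(y - 2)(y + 1)(y + 2)(y + 3) = 0 at y ∈ {-3, -2, -1, 2}.
The Hessian is diagonal: diag(phi_xx, phi_yy). Second derivatives: phi_xx(0)=2; phi_yy(-3)=450, phi_yy(-2)=-180, phi_yy(-1)=270, phi_yy(2)=-2700.
Local maxima occur where both diagonal entries negative: none. Count: 0.

0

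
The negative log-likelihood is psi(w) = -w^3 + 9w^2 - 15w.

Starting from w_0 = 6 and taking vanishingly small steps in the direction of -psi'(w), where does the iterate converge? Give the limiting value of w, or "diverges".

diverges

psi'(w) = -3(w - 5)(w - 1), so psi'(6) = -15.
Gradient descent moves in the -psi' direction, i.e. w is increasing.
There is no critical point above w=6, and psi' keeps the same sign, so the iterate runs off to +∞.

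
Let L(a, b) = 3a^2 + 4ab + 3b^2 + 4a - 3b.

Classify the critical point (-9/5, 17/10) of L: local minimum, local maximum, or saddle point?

local minimum

The Hessian of L is constant: H = [[6, 4], [4, 6]].
det(H) = 6·6 − 4² = 20.
det(H) > 0 and tr(H) = 12 > 0, so H is positive definite and the point is a local minimum.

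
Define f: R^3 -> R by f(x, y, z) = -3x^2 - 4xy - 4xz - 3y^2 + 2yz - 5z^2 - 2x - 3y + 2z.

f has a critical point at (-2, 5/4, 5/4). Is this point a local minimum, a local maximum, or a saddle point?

The Hessian is constant: H = [[-6, -4, -4], [-4, -6, 2], [-4, 2, -10]].
Leading principal minors: Δ₁ = -6, Δ₂ = 20, Δ₃ = -16.
The minors alternate sign starting negative (−, +, −), so H is negative definite: a local maximum.

local maximum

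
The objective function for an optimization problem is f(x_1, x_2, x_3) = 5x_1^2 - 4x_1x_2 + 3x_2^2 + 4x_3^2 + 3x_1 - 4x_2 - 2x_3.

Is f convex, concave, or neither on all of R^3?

convex

f is quadratic, so its Hessian is the constant matrix H = [[10, -4, 0], [-4, 6, 0], [0, 0, 8]].
Leading principal minors: 10, 44, 352.
All positive ⇒ H ≻ 0 ⇒ convex.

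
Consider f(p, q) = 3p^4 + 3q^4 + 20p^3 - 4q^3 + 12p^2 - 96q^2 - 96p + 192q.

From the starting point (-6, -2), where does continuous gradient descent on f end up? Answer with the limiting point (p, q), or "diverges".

(-4, -4)

f is separable, so gradient descent decouples: p follows -∂f/∂p, q follows -∂f/∂q.
∂f/∂p = 12(p - 1)(p + 2)(p + 4); at p=-6 this is -672, so p increases.
∂f/∂q = 12(q - 4)(q - 1)(q + 4); at q=-2 this is 432, so q decreases.
p converges to its nearest critical value -4 (a local min of the p-part); q converges to -4. The iterate converges to (-4, -4).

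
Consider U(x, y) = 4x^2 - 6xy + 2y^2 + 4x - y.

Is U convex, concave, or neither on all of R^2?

U is quadratic, so its Hessian is the constant matrix H = [[8, -6], [-6, 4]].
det(H) = -4, tr(H) = 12.
det(H) < 0, so H is indefinite: neither convex nor concave.

neither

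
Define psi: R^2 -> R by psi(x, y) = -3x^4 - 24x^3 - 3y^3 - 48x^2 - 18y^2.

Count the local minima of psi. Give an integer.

psi separates as a function of x plus a function of y, so ∇psi=0 decouples.
∂psi/∂x = -12x(x + 2)(x + 4) = 0 at x ∈ {-4, -2, 0}; ∂psi/∂y = -9y(y + 4) = 0 at y ∈ {-4, 0}.
The Hessian is diagonal: diag(psi_xx, psi_yy). Second derivatives: psi_xx(-4)=-96, psi_xx(-2)=48, psi_xx(0)=-96; psi_yy(-4)=36, psi_yy(0)=-36.
Local minima occur where both diagonal entries positive: (-2, -4). Count: 1.

1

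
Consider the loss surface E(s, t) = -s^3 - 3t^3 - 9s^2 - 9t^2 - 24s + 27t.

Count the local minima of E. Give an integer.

1

E separates as a function of s plus a function of t, so ∇E=0 decouples.
∂E/∂s = -3(s + 2)(s + 4) = 0 at s ∈ {-4, -2}; ∂E/∂t = -9(t - 1)(t + 3) = 0 at t ∈ {-3, 1}.
The Hessian is diagonal: diag(E_ss, E_tt). Second derivatives: E_ss(-4)=6, E_ss(-2)=-6; E_tt(-3)=36, E_tt(1)=-36.
Local minima occur where both diagonal entries positive: (-4, -3). Count: 1.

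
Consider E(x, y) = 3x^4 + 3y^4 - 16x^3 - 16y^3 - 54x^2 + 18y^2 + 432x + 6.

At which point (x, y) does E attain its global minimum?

(-3, 3)

E(x,y) separates as P(x) + Q(y) + 6, so its minimum is min P + min Q + 6.
P'(x) = 12(x - 4)(x - 3)(x + 3) vanishes at x ∈ {-3, 3, 4}; Q'(y) = 12y(y - 3)(y - 1) vanishes at y ∈ {0, 1, 3}.
Local minima of P (where P''>0): P(-3)=-1107, P(4)=608. Local minima of Q: Q(0)=0, Q(3)=-27.
So the global minimum of E is P(-3) + Q(3) + 6 = -1107 − 27 + 6 = -1128, attained at (-3, 3).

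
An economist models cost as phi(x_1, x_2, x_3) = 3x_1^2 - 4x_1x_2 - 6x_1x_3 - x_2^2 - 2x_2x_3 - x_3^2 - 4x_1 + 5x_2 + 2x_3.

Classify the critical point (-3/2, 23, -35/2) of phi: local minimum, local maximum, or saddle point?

saddle point

The Hessian is constant: H = [[6, -4, -6], [-4, -2, -2], [-6, -2, -2]].
Leading principal minors: Δ₁ = 6, Δ₂ = -28, Δ₃ = 8.
The minors fit neither the all-positive nor the alternating-sign pattern, so H is indefinite: a saddle point.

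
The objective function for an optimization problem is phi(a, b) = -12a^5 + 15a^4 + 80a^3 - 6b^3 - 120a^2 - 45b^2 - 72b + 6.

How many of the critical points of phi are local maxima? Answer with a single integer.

2

phi separates as a function of a plus a function of b, so ∇phi=0 decouples.
∂phi/∂a = -60a(a - 2)(a - 1)(a + 2) = 0 at a ∈ {-2, 0, 1, 2}; ∂phi/∂b = -18(b + 1)(b + 4) = 0 at b ∈ {-4, -1}.
The Hessian is diagonal: diag(phi_aa, phi_bb). Second derivatives: phi_aa(-2)=1440, phi_aa(0)=-240, phi_aa(1)=180, phi_aa(2)=-480; phi_bb(-4)=54, phi_bb(-1)=-54.
Local maxima occur where both diagonal entries negative: (0, -1), (2, -1). Count: 2.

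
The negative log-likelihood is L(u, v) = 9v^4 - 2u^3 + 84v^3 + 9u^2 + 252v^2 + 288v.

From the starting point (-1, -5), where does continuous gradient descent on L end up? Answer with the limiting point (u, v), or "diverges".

(0, -4)

L is separable, so gradient descent decouples: u follows -∂L/∂u, v follows -∂L/∂v.
∂L/∂u = -6u(u - 3); at u=-1 this is -24, so u increases.
∂L/∂v = 36(v + 1)(v + 2)(v + 4); at v=-5 this is -432, so v increases.
u converges to its nearest critical value 0 (a local min of the u-part); v converges to -4. The iterate converges to (0, -4).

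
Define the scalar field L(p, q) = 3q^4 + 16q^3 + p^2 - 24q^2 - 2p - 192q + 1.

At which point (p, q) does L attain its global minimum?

L(p,q) separates as A(p) + B(q) + 1, so its minimum is min A + min B + 1.
A'(p) = 2p - 2 vanishes at p ∈ {1}; B'(q) = 12(q - 2)(q + 2)(q + 4) vanishes at q ∈ {-4, -2, 2}.
Local minima of A (where A''>0): A(1)=-1. Local minima of B: B(-4)=128, B(2)=-304.
So the global minimum of L is A(1) + B(2) + 1 = -1 − 304 + 1 = -304, attained at (1, 2).

(1, 2)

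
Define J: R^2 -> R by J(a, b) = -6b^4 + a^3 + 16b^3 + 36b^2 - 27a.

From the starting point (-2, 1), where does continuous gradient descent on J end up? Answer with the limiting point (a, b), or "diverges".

J is separable, so gradient descent decouples: a follows -∂J/∂a, b follows -∂J/∂b.
∂J/∂a = 3(a - 3)(a + 3); at a=-2 this is -15, so a increases.
∂J/∂b = -24b(b - 3)(b + 1); at b=1 this is 96, so b decreases.
a converges to its nearest critical value 3 (a local min of the a-part); b converges to 0. The iterate converges to (3, 0).

(3, 0)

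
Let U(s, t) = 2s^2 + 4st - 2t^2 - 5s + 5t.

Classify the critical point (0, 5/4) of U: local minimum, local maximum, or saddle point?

The Hessian of U is constant: H = [[4, 4], [4, -4]].
det(H) = 4·(-4) − 4² = -32.
Since det(H) < 0, H is indefinite and the critical point is a saddle point.

saddle point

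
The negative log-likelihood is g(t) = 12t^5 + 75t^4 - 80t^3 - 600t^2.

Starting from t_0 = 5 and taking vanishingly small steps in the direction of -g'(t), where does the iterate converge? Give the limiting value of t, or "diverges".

g'(t) = 60t(t - 2)(t + 2)(t + 5), so g'(5) = 63000.
Gradient descent moves in the -g' direction, i.e. t is decreasing.
The nearest critical point in that direction is t = 2, where g'' = 3360 > 0 (a local minimum). The iterate converges there.

2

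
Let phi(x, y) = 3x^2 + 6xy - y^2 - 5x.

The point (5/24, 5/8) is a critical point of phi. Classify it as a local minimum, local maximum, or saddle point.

saddle point

The Hessian of phi is constant: H = [[6, 6], [6, -2]].
det(H) = 6·(-2) − 6² = -48.
Since det(H) < 0, H is indefinite and the critical point is a saddle point.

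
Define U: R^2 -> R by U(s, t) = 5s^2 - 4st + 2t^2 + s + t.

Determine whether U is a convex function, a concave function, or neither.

U is quadratic, so its Hessian is the constant matrix H = [[10, -4], [-4, 4]].
det(H) = 24, tr(H) = 14.
det(H) > 0 and tr(H) > 0, so H is positive definite everywhere: convex.

convex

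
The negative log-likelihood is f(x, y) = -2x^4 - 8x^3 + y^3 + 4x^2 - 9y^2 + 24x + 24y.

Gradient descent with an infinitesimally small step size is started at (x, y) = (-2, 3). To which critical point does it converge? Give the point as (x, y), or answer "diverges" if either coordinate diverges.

f is separable, so gradient descent decouples: x follows -∂f/∂x, y follows -∂f/∂y.
∂f/∂x = -8(x - 1)(x + 1)(x + 3); at x=-2 this is -24, so x increases.
∂f/∂y = 3(y - 4)(y - 2); at y=3 this is -3, so y increases.
x converges to its nearest critical value -1 (a local min of the x-part); y converges to 4. The iterate converges to (-1, 4).

(-1, 4)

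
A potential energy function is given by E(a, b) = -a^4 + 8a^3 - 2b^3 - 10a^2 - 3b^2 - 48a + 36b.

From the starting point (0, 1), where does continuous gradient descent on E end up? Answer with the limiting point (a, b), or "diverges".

(3, -3)

E is separable, so gradient descent decouples: a follows -∂E/∂a, b follows -∂E/∂b.
∂E/∂a = -4(a - 4)(a - 3)(a + 1); at a=0 this is -48, so a increases.
∂E/∂b = -6(b - 2)(b + 3); at b=1 this is 24, so b decreases.
a converges to its nearest critical value 3 (a local min of the a-part); b converges to -3. The iterate converges to (3, -3).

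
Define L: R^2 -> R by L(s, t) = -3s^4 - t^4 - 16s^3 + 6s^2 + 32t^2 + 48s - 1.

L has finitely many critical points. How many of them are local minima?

1

L separates as a function of s plus a function of t, so ∇L=0 decouples.
∂L/∂s = -12(s - 1)(s + 1)(s + 4) = 0 at s ∈ {-4, -1, 1}; ∂L/∂t = -4t(t - 4)(t + 4) = 0 at t ∈ {-4, 0, 4}.
The Hessian is diagonal: diag(L_ss, L_tt). Second derivatives: L_ss(-4)=-180, L_ss(-1)=72, L_ss(1)=-120; L_tt(-4)=-128, L_tt(0)=64, L_tt(4)=-128.
Local minima occur where both diagonal entries positive: (-1, 0). Count: 1.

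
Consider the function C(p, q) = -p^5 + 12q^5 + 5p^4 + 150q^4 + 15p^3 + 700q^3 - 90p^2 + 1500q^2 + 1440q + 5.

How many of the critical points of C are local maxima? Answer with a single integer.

C separates as a function of p plus a function of q, so ∇C=0 decouples.
∂C/∂p = -5p(p - 4)(p - 3)(p + 3) = 0 at p ∈ {-3, 0, 3, 4}; ∂C/∂q = 60(q + 1)(q + 2)(q + 3)(q + 4) = 0 at q ∈ {-4, -3, -2, -1}.
The Hessian is diagonal: diag(C_pp, C_qq). Second derivatives: C_pp(-3)=630, C_pp(0)=-180, C_pp(3)=90, C_pp(4)=-140; C_qq(-4)=-360, C_qq(-3)=120, C_qq(-2)=-120, C_qq(-1)=360.
Local maxima occur where both diagonal entries negative: (0, -4), (0, -2), (4, -4), (4, -2). Count: 4.

4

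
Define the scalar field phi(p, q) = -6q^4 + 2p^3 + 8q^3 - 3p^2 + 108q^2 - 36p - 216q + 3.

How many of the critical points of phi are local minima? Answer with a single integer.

1

phi separates as a function of p plus a function of q, so ∇phi=0 decouples.
∂phi/∂p = 6(p - 3)(p + 2) = 0 at p ∈ {-2, 3}; ∂phi/∂q = -24(q - 3)(q - 1)(q + 3) = 0 at q ∈ {-3, 1, 3}.
The Hessian is diagonal: diag(phi_pp, phi_qq). Second derivatives: phi_pp(-2)=-30, phi_pp(3)=30; phi_qq(-3)=-576, phi_qq(1)=192, phi_qq(3)=-288.
Local minima occur where both diagonal entries positive: (3, 1). Count: 1.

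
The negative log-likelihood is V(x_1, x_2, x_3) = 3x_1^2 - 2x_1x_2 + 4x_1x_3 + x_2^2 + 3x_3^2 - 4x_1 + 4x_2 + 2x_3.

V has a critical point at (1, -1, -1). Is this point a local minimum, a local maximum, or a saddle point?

local minimum

The Hessian is constant: H = [[6, -2, 4], [-2, 2, 0], [4, 0, 6]].
Leading principal minors: Δ₁ = 6, Δ₂ = 8, Δ₃ = 16.
All leading minors are positive, so H is positive definite: a local minimum.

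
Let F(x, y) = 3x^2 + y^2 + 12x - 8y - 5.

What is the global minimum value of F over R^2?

-33

F(x,y) separates as P(x) + Q(y) − 5, so its minimum is min P + min Q − 5.
P'(x) = 6x + 12 vanishes at x ∈ {-2}; Q'(y) = 2y - 8 vanishes at y ∈ {4}.
Local minima of P (where P''>0): P(-2)=-12. Local minima of Q: Q(4)=-16.
So the global minimum of F is P(-2) + Q(4) − 5 = -12 − 16 − 5 = -33, attained at (-2, 4).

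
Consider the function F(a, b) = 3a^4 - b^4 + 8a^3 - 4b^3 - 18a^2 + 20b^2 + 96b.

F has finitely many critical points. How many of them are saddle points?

5

F separates as a function of a plus a function of b, so ∇F=0 decouples.
∂F/∂a = 12a(a - 1)(a + 3) = 0 at a ∈ {-3, 0, 1}; ∂F/∂b = -4(b - 3)(b + 2)(b + 4) = 0 at b ∈ {-4, -2, 3}.
The Hessian is diagonal: diag(F_aa, F_bb). Second derivatives: F_aa(-3)=144, F_aa(0)=-36, F_aa(1)=48; F_bb(-4)=-56, F_bb(-2)=40, F_bb(3)=-140.
Saddle points occur where the two diagonal entries have opposite signs: (-3, -4), (-3, 3), (0, -2), (1, -4), (1, 3). Count: 5.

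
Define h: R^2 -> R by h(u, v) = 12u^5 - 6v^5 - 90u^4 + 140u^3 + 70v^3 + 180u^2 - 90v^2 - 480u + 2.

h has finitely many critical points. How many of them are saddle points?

h separates as a function of u plus a function of v, so ∇h=0 decouples.
∂h/∂u = 60(u - 4)(u - 2)(u - 1)(u + 1) = 0 at u ∈ {-1, 1, 2, 4}; ∂h/∂v = -30v(v - 2)(v - 1)(v + 3) = 0 at v ∈ {-3, 0, 1, 2}.
The Hessian is diagonal: diag(h_uu, h_vv). Second derivatives: h_uu(-1)=-1800, h_uu(1)=360, h_uu(2)=-360, h_uu(4)=1800; h_vv(-3)=1800, h_vv(0)=-180, h_vv(1)=120, h_vv(2)=-300.
Saddle points occur where the two diagonal entries have opposite signs: (-1, -3), (-1, 1), (1, 0), (1, 2), (2, -3), (2, 1), (4, 0), (4, 2). Count: 8.

8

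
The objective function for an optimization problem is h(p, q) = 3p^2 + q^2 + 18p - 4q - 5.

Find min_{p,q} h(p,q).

-36

h(p,q) separates as A(p) + B(q) − 5, so its minimum is min A + min B − 5.
A'(p) = 6p + 18 vanishes at p ∈ {-3}; B'(q) = 2q - 4 vanishes at q ∈ {2}.
Local minima of A (where A''>0): A(-3)=-27. Local minima of B: B(2)=-4.
So the global minimum of h is A(-3) + B(2) − 5 = -27 − 4 − 5 = -36, attained at (-3, 2).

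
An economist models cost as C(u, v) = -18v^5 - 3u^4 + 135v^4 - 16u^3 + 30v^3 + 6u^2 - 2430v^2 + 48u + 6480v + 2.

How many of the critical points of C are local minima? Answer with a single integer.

C separates as a function of u plus a function of v, so ∇C=0 decouples.
∂C/∂u = -12(u - 1)(u + 1)(u + 4) = 0 at u ∈ {-4, -1, 1}; ∂C/∂v = -90(v - 4)(v - 3)(v - 2)(v + 3) = 0 at v ∈ {-3, 2, 3, 4}.
The Hessian is diagonal: diag(C_uu, C_vv). Second derivatives: C_uu(-4)=-180, C_uu(-1)=72, C_uu(1)=-120; C_vv(-3)=18900, C_vv(2)=-900, C_vv(3)=540, C_vv(4)=-1260.
Local minima occur where both diagonal entries positive: (-1, -3), (-1, 3). Count: 2.

2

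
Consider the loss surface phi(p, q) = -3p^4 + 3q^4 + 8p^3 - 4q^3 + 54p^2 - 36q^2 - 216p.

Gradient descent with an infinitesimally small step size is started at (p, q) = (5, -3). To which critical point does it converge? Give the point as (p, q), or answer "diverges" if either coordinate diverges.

phi is separable, so gradient descent decouples: p follows -∂phi/∂p, q follows -∂phi/∂q.
∂phi/∂p = -12(p - 3)(p - 2)(p + 3); at p=5 this is -576, so p increases.
∂phi/∂q = 12q(q - 3)(q + 2); at q=-3 this is -216, so q increases.
The p-coordinate has no critical point in that direction and runs off to infinity.

diverges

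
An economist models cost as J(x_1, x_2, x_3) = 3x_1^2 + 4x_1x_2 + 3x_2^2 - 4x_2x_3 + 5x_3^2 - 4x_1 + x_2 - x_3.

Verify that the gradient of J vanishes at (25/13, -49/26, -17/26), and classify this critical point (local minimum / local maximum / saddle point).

local minimum

∇J = (6x_1 + 4x_2 - 4, 4x_1 + 6x_2 - 4x_3 + 1, -4x_2 + 10x_3 - 1); substituting (25/13, -49/26, -17/26) gives ∇J = (0, 0, 0), so (25/13, -49/26, -17/26) is indeed a critical point.
The Hessian is constant: H = [[6, 4, 0], [4, 6, -4], [0, -4, 10]].
Leading principal minors: Δ₁ = 6, Δ₂ = 20, Δ₃ = 104.
All leading minors are positive, so H is positive definite: a local minimum.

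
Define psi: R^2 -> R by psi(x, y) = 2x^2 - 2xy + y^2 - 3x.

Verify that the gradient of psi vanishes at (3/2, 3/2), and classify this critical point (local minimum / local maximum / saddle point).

∇psi = (4x - 2y - 3, -2x + 2y); substituting (3/2, 3/2) gives ∇psi = (0, 0), so (3/2, 3/2) is indeed a critical point.
The Hessian of psi is constant: H = [[4, -2], [-2, 2]].
det(H) = 4·2 − (-2)² = 4.
det(H) > 0 and tr(H) = 6 > 0, so H is positive definite and the point is a local minimum.

local minimum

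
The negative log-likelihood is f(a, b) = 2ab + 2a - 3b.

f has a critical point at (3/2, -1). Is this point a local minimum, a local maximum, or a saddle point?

saddle point

The Hessian of f is constant: H = [[0, 2], [2, 0]].
det(H) = 0·0 − 2² = -4.
Since det(H) < 0, H is indefinite and the critical point is a saddle point.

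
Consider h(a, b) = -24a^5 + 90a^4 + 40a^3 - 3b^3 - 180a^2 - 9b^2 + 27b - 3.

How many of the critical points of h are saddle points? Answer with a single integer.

h separates as a function of a plus a function of b, so ∇h=0 decouples.
∂h/∂a = -120a(a - 3)(a - 1)(a + 1) = 0 at a ∈ {-1, 0, 1, 3}; ∂h/∂b = -9(b - 1)(b + 3) = 0 at b ∈ {-3, 1}.
The Hessian is diagonal: diag(h_aa, h_bb). Second derivatives: h_aa(-1)=960, h_aa(0)=-360, h_aa(1)=480, h_aa(3)=-2880; h_bb(-3)=36, h_bb(1)=-36.
Saddle points occur where the two diagonal entries have opposite signs: (-1, 1), (0, -3), (1, 1), (3, -3). Count: 4.

4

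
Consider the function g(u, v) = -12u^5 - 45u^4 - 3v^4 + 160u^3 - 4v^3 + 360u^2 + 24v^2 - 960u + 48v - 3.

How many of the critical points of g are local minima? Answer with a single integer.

g separates as a function of u plus a function of v, so ∇g=0 decouples.
∂g/∂u = -60(u - 2)(u - 1)(u + 2)(u + 4) = 0 at u ∈ {-4, -2, 1, 2}; ∂g/∂v = -12(v - 2)(v + 1)(v + 2) = 0 at v ∈ {-2, -1, 2}.
The Hessian is diagonal: diag(g_uu, g_vv). Second derivatives: g_uu(-4)=3600, g_uu(-2)=-1440, g_uu(1)=900, g_uu(2)=-1440; g_vv(-2)=-48, g_vv(-1)=36, g_vv(2)=-144.
Local minima occur where both diagonal entries positive: (-4, -1), (1, -1). Count: 2.

2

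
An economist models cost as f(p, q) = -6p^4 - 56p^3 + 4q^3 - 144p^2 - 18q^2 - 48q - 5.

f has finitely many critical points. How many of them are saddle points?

3

f separates as a function of p plus a function of q, so ∇f=0 decouples.
∂f/∂p = -24p(p + 3)(p + 4) = 0 at p ∈ {-4, -3, 0}; ∂f/∂q = 12(q - 4)(q + 1) = 0 at q ∈ {-1, 4}.
The Hessian is diagonal: diag(f_pp, f_qq). Second derivatives: f_pp(-4)=-96, f_pp(-3)=72, f_pp(0)=-288; f_qq(-1)=-60, f_qq(4)=60.
Saddle points occur where the two diagonal entries have opposite signs: (-4, 4), (-3, -1), (0, 4). Count: 3.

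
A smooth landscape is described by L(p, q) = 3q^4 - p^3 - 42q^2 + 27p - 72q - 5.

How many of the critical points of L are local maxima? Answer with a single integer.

L separates as a function of p plus a function of q, so ∇L=0 decouples.
∂L/∂p = -3(p - 3)(p + 3) = 0 at p ∈ {-3, 3}; ∂L/∂q = 12(q - 3)(q + 1)(q + 2) = 0 at q ∈ {-2, -1, 3}.
The Hessian is diagonal: diag(L_pp, L_qq). Second derivatives: L_pp(-3)=18, L_pp(3)=-18; L_qq(-2)=60, L_qq(-1)=-48, L_qq(3)=240.
Local maxima occur where both diagonal entries negative: (3, -1). Count: 1.

1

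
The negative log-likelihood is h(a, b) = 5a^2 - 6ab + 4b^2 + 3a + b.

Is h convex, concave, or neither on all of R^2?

h is quadratic, so its Hessian is the constant matrix H = [[10, -6], [-6, 8]].
det(H) = 44, tr(H) = 18.
det(H) > 0 and tr(H) > 0, so H is positive definite everywhere: convex.

convex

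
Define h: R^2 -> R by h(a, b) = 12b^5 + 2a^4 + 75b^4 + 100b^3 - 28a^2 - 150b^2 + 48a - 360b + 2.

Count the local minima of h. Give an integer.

h separates as a function of a plus a function of b, so ∇h=0 decouples.
∂h/∂a = 8(a - 2)(a - 1)(a + 3) = 0 at a ∈ {-3, 1, 2}; ∂h/∂b = 60(b - 1)(b + 1)(b + 2)(b + 3) = 0 at b ∈ {-3, -2, -1, 1}.
The Hessian is diagonal: diag(h_aa, h_bb). Second derivatives: h_aa(-3)=160, h_aa(1)=-32, h_aa(2)=40; h_bb(-3)=-480, h_bb(-2)=180, h_bb(-1)=-240, h_bb(1)=1440.
Local minima occur where both diagonal entries positive: (-3, -2), (-3, 1), (2, -2), (2, 1). Count: 4.

4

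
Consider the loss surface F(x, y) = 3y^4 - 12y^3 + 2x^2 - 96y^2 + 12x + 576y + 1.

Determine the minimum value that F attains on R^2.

-2321

F(x,y) separates as P(x) + Q(y) + 1, so its minimum is min P + min Q + 1.
P'(x) = 4x + 12 vanishes at x ∈ {-3}; Q'(y) = 12(y - 4)(y - 3)(y + 4) vanishes at y ∈ {-4, 3, 4}.
Local minima of P (where P''>0): P(-3)=-18. Local minima of Q: Q(-4)=-2304, Q(4)=768.
So the global minimum of F is P(-3) + Q(-4) + 1 = -18 − 2304 + 1 = -2321, attained at (-3, -4).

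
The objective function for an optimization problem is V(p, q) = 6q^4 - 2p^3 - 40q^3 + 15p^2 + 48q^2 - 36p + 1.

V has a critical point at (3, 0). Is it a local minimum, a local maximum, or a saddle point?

The mixed partial ∂²V/∂p∂q is 0, so the Hessian at any point is diag(V_pp, V_qq) = diag(6(-2p + 5), 24(3q^2 - 10q + 4)).
At (3, 0): H = diag(-6, 96).
The eigenvalues have opposite signs, so H is indefinite: a saddle point.

saddle point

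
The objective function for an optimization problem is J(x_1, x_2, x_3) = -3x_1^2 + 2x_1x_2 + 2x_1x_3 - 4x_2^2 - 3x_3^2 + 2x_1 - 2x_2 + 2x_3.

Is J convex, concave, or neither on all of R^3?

J is quadratic, so its Hessian is the constant matrix H = [[-6, 2, 2], [2, -8, 0], [2, 0, -6]].
Leading principal minors: -6, 44, -232.
Signs alternate −, +, − ⇒ H ≺ 0 ⇒ concave.

concave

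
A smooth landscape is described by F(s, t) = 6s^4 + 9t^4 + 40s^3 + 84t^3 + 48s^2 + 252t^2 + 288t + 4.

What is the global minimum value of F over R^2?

F(s,t) separates as P(s) + Q(t) + 4, so its minimum is min P + min Q + 4.
P'(s) = 24s(s + 1)(s + 4) vanishes at s ∈ {-4, -1, 0}; Q'(t) = 36(t + 1)(t + 2)(t + 4) vanishes at t ∈ {-4, -2, -1}.
Local minima of P (where P''>0): P(-4)=-256, P(0)=0. Local minima of Q: Q(-4)=-192, Q(-1)=-111.
So the global minimum of F is P(-4) + Q(-4) + 4 = -256 − 192 + 4 = -444, attained at (-4, -4).

-444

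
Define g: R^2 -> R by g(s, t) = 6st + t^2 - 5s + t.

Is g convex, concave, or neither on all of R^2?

g is quadratic, so its Hessian is the constant matrix H = [[0, 6], [6, 2]].
det(H) = -36, tr(H) = 2.
det(H) < 0, so H is indefinite: neither convex nor concave.

neither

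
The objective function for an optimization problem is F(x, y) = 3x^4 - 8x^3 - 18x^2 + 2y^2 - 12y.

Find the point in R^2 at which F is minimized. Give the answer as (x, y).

(3, 3)

F(x,y) separates as P(x) + Q(y), so its minimum is min P + min Q.
P'(x) = 12x(x - 3)(x + 1) vanishes at x ∈ {-1, 0, 3}; Q'(y) = 4y - 12 vanishes at y ∈ {3}.
Local minima of P (where P''>0): P(-1)=-7, P(3)=-135. Local minima of Q: Q(3)=-18.
So the global minimum of F is P(3) + Q(3) = -135 − 18 = -153, attained at (3, 3).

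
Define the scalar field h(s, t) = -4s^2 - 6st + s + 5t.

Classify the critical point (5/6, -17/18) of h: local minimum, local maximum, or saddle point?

saddle point

The Hessian of h is constant: H = [[-8, -6], [-6, 0]].
det(H) = (-8)·0 − (-6)² = -36.
Since det(H) < 0, H is indefinite and the critical point is a saddle point.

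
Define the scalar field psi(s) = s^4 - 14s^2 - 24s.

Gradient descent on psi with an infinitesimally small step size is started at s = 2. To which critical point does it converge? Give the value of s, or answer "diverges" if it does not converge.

3

psi'(s) = 4(s - 3)(s + 1)(s + 2), so psi'(2) = -48.
Gradient descent moves in the -psi' direction, i.e. s is increasing.
The nearest critical point in that direction is s = 3, where psi'' = 80 > 0 (a local minimum). The iterate converges there.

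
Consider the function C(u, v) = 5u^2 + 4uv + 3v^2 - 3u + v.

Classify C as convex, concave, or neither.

C is quadratic, so its Hessian is the constant matrix H = [[10, 4], [4, 6]].
det(H) = 44, tr(H) = 16.
det(H) > 0 and tr(H) > 0, so H is positive definite everywhere: convex.

convex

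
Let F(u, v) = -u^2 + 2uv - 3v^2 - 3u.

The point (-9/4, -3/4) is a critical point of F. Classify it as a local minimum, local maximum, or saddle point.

local maximum

The Hessian of F is constant: H = [[-2, 2], [2, -6]].
det(H) = (-2)·(-6) − 2² = 8.
det(H) > 0 and tr(H) = -8 < 0, so H is negative definite and the point is a local maximum.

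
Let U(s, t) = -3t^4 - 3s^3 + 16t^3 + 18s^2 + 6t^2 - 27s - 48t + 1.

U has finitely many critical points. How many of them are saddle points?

3

U separates as a function of s plus a function of t, so ∇U=0 decouples.
∂U/∂s = -9(s - 3)(s - 1) = 0 at s ∈ {1, 3}; ∂U/∂t = -12(t - 4)(t - 1)(t + 1) = 0 at t ∈ {-1, 1, 4}.
The Hessian is diagonal: diag(U_ss, U_tt). Second derivatives: U_ss(1)=18, U_ss(3)=-18; U_tt(-1)=-120, U_tt(1)=72, U_tt(4)=-180.
Saddle points occur where the two diagonal entries have opposite signs: (1, -1), (1, 4), (3, 1). Count: 3.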